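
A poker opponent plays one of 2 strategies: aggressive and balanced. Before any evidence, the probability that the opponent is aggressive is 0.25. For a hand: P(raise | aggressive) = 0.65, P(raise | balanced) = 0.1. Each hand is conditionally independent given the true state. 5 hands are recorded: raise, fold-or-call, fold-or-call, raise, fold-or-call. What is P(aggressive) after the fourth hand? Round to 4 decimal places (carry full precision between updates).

0.6805

Each posterior becomes the prior for the next update.
After 'raise': P(aggressive) = 0.65·0.2500 / (0.65·0.2500 + 0.1·0.7500) ≈ 0.6842
After 'fold-or-call': P(aggressive) = 0.35·0.6842 / (0.35·0.6842 + 0.9·0.3158) ≈ 0.4573
After 'fold-or-call': P(aggressive) = 0.35·0.4573 / (0.35·0.4573 + 0.9·0.5427) ≈ 0.2468
After 'raise': P(aggressive) = 0.65·0.2468 / (0.65·0.2468 + 0.1·0.7532) ≈ 0.6805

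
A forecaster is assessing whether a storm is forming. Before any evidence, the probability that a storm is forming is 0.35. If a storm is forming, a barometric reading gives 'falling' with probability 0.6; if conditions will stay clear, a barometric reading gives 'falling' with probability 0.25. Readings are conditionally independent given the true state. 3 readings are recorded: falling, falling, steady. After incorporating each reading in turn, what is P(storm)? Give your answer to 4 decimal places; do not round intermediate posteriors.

0.6232

After 'falling': P(storm) = 0.6·0.3500 / (0.6·0.3500 + 0.25·0.6500) ≈ 0.5638
After 'falling': P(storm) = 0.6·0.5638 / (0.6·0.5638 + 0.25·0.4362) ≈ 0.7562
After 'steady': P(storm) = 0.4·0.7562 / (0.4·0.7562 + 0.75·0.2438) ≈ 0.6232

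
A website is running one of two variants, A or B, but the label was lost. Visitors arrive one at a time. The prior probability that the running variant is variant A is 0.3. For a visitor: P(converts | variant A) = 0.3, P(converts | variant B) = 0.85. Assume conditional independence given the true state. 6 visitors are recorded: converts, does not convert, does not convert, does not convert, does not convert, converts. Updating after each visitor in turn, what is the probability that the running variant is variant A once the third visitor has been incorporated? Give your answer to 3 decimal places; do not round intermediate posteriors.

0.767

After 'converts': P(A) = 0.3·0.3000 / (0.3·0.3000 + 0.85·0.7000) ≈ 0.1314
After 'does not convert': P(A) = 0.7·0.1314 / (0.7·0.1314 + 0.15·0.8686) ≈ 0.4138
After 'does not convert': P(A) = 0.7·0.4138 / (0.7·0.4138 + 0.15·0.5862) ≈ 0.7671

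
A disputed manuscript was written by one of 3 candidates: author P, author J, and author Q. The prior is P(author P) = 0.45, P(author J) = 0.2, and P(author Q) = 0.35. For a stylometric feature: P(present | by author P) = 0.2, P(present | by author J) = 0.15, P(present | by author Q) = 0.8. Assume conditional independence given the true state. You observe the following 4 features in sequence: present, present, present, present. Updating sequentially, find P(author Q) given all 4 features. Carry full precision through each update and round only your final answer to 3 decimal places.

Each posterior becomes the prior for the next update.
After 'present': normaliser = 0.2·0.4500 + 0.15·0.2000 + 0.8·0.3500; P(author P) ≈ 0.2250, P(author J) ≈ 0.0750, P(author Q) ≈ 0.7000
After 'present': normaliser = 0.2·0.2250 + 0.15·0.0750 + 0.8·0.7000; P(author P) ≈ 0.0730, P(author J) ≈ 0.0183, P(author Q) ≈ 0.9087
After 'present': normaliser = 0.2·0.0730 + 0.15·0.0183 + 0.8·0.9087; P(author P) ≈ 0.0196, P(author J) ≈ 0.0037, P(author Q) ≈ 0.9767
After 'present': normaliser = 0.2·0.0196 + 0.15·0.0037 + 0.8·0.9767; P(author P) ≈ 0.0050, P(author J) ≈ 0.0007, P(author Q) ≈ 0.9943

0.994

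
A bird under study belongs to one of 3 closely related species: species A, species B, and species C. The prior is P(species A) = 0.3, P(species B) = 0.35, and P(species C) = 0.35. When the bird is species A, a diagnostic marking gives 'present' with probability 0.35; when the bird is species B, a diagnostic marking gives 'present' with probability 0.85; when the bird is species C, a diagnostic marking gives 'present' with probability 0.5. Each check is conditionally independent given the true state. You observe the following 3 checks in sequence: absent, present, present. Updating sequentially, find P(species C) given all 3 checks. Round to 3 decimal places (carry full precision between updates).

After 'absent': normaliser = 0.65·0.3000 + 0.15·0.3500 + 0.5·0.3500; P(species A) ≈ 0.4615, P(species B) ≈ 0.1243, P(species C) ≈ 0.4142
After 'present': normaliser = 0.35·0.4615 + 0.85·0.1243 + 0.5·0.4142; P(species A) ≈ 0.3406, P(species B) ≈ 0.2227, P(species C) ≈ 0.4367
After 'present': normaliser = 0.35·0.3406 + 0.85·0.2227 + 0.5·0.4367; P(species A) ≈ 0.2263, P(species B) ≈ 0.3593, P(species C) ≈ 0.4144

0.414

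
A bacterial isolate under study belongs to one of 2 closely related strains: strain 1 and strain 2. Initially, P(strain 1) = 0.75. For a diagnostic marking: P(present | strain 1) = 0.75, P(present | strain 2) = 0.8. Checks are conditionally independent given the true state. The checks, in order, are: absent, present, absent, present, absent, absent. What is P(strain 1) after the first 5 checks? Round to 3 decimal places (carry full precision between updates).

0.837

After 'absent': P(strain 1) = 0.25·0.7500 / (0.25·0.7500 + 0.2·0.2500) ≈ 0.7895
After 'present': P(strain 1) = 0.75·0.7895 / (0.75·0.7895 + 0.8·0.2105) ≈ 0.7785
After 'absent': P(strain 1) = 0.25·0.7785 / (0.25·0.7785 + 0.2·0.2215) ≈ 0.8146
After 'present': P(strain 1) = 0.75·0.8146 / (0.75·0.8146 + 0.8·0.1854) ≈ 0.8047
After 'absent': P(strain 1) = 0.25·0.8047 / (0.25·0.8047 + 0.2·0.1953) ≈ 0.8374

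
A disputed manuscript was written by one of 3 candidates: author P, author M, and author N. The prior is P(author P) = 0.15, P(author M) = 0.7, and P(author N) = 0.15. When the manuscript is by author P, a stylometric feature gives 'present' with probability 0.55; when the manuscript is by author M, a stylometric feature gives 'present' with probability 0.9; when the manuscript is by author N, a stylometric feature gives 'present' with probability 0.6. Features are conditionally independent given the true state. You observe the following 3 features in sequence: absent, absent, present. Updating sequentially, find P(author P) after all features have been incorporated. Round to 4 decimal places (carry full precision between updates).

Each posterior becomes the prior for the next update.
After 'absent': normaliser = 0.45·0.1500 + 0.1·0.7000 + 0.4·0.1500; P(author P) ≈ 0.3418, P(author M) ≈ 0.3544, P(author N) ≈ 0.3038
After 'absent': normaliser = 0.45·0.3418 + 0.1·0.3544 + 0.4·0.3038; P(author P) ≈ 0.4949, P(author M) ≈ 0.1141, P(author N) ≈ 0.3910
After 'present': normaliser = 0.55·0.4949 + 0.9·0.1141 + 0.6·0.3910; P(author P) ≈ 0.4466, P(author M) ≈ 0.1684, P(author N) ≈ 0.3850

0.4466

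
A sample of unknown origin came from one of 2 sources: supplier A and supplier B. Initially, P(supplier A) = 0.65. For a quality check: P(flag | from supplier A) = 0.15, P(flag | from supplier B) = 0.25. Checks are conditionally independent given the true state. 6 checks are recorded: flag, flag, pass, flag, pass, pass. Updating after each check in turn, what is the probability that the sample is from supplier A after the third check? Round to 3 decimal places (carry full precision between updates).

Each posterior becomes the prior for the next update.
After 'flag': P(supplier A) = 0.15·0.6500 / (0.15·0.6500 + 0.25·0.3500) ≈ 0.5270
After 'flag': P(supplier A) = 0.15·0.5270 / (0.15·0.5270 + 0.25·0.4730) ≈ 0.4007
After 'pass': P(supplier A) = 0.85·0.4007 / (0.85·0.4007 + 0.75·0.5993) ≈ 0.4311

0.431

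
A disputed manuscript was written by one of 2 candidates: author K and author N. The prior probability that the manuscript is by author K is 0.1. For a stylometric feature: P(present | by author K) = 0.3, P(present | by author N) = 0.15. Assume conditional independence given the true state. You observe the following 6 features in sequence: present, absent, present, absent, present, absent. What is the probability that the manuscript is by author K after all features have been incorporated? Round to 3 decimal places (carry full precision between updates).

After 'present': P(author K) = 0.3·0.1000 / (0.3·0.1000 + 0.15·0.9000) ≈ 0.1818
After 'absent': P(author K) = 0.7·0.1818 / (0.7·0.1818 + 0.85·0.8182) ≈ 0.1547
After 'present': P(author K) = 0.3·0.1547 / (0.3·0.1547 + 0.15·0.8453) ≈ 0.2679
After 'absent': P(author K) = 0.7·0.2679 / (0.7·0.2679 + 0.85·0.7321) ≈ 0.2316
After 'present': P(author K) = 0.3·0.2316 / (0.3·0.2316 + 0.15·0.7684) ≈ 0.3761
After 'absent': P(author K) = 0.7·0.3761 / (0.7·0.3761 + 0.85·0.6239) ≈ 0.3318

0.332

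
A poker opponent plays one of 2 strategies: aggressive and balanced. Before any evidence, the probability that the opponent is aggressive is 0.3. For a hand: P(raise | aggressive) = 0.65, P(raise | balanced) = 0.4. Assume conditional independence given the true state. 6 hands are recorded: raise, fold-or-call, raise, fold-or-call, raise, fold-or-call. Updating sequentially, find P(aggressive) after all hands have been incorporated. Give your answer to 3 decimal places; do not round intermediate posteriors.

0.267

Each posterior becomes the prior for the next update.
After 'raise': P(aggressive) = 0.65·0.3000 / (0.65·0.3000 + 0.4·0.7000) ≈ 0.4105
After 'fold-or-call': P(aggressive) = 0.35·0.4105 / (0.35·0.4105 + 0.6·0.5895) ≈ 0.2889
After 'raise': P(aggressive) = 0.65·0.2889 / (0.65·0.2889 + 0.4·0.7111) ≈ 0.3976
After 'fold-or-call': P(aggressive) = 0.35·0.3976 / (0.35·0.3976 + 0.6·0.6024) ≈ 0.2780
After 'raise': P(aggressive) = 0.65·0.2780 / (0.65·0.2780 + 0.4·0.7220) ≈ 0.3849
After 'fold-or-call': P(aggressive) = 0.35·0.3849 / (0.35·0.3849 + 0.6·0.6151) ≈ 0.2674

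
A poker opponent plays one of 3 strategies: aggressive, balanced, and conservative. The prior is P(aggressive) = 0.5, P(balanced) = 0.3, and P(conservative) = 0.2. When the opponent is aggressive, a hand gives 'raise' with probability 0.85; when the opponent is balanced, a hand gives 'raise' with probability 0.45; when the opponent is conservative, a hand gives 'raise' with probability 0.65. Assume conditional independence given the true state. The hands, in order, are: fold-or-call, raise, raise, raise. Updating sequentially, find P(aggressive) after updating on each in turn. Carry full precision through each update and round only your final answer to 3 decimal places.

0.573

After 'fold-or-call': normaliser = 0.15·0.5000 + 0.55·0.3000 + 0.35·0.2000; P(aggressive) ≈ 0.2419, P(balanced) ≈ 0.5323, P(conservative) ≈ 0.2258
After 'raise': normaliser = 0.85·0.2419 + 0.45·0.5323 + 0.65·0.2258; P(aggressive) ≈ 0.3474, P(balanced) ≈ 0.4046, P(conservative) ≈ 0.2480
After 'raise': normaliser = 0.85·0.3474 + 0.45·0.4046 + 0.65·0.2480; P(aggressive) ≈ 0.4624, P(balanced) ≈ 0.2852, P(conservative) ≈ 0.2524
After 'raise': normaliser = 0.85·0.4624 + 0.45·0.2852 + 0.65·0.2524; P(aggressive) ≈ 0.5735, P(balanced) ≈ 0.1872, P(conservative) ≈ 0.2393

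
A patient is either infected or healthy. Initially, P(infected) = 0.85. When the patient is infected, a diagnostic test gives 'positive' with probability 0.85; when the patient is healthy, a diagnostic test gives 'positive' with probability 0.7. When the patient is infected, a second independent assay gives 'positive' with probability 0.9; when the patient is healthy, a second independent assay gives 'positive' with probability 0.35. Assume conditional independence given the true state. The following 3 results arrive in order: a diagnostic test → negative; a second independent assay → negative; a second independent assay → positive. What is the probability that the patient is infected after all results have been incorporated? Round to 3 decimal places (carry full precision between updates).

0.528

Apply Bayes' rule sequentially, carrying P(infected) forward.
After a diagnostic test='negative': P(infected) = 0.15·0.8500 / (0.15·0.8500 + 0.3·0.1500) ≈ 0.7391
After a second independent assay='negative': P(infected) = 0.1·0.7391 / (0.1·0.7391 + 0.65·0.2609) ≈ 0.3036
After a second independent assay='positive': P(infected) = 0.9·0.3036 / (0.9·0.3036 + 0.35·0.6964) ≈ 0.5285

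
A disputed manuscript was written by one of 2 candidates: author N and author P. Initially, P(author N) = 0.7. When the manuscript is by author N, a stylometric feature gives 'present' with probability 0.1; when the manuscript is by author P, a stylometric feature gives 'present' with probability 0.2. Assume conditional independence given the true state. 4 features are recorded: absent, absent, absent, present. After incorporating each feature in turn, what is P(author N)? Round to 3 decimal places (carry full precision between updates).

After 'absent': P(author N) = 0.9·0.7000 / (0.9·0.7000 + 0.8·0.3000) ≈ 0.7241
After 'absent': P(author N) = 0.9·0.7241 / (0.9·0.7241 + 0.8·0.2759) ≈ 0.7470
After 'absent': P(author N) = 0.9·0.7470 / (0.9·0.7470 + 0.8·0.2530) ≈ 0.7686
After 'present': P(author N) = 0.1·0.7686 / (0.1·0.7686 + 0.2·0.2314) ≈ 0.6242

0.624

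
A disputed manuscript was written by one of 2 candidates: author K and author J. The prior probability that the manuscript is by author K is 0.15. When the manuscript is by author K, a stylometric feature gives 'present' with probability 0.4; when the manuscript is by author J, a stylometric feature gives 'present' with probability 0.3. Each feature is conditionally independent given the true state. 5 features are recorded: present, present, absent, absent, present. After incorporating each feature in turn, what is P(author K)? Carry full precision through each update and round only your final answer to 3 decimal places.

0.235

Each posterior becomes the prior for the next update.
After 'present': P(author K) = 0.4·0.1500 / (0.4·0.1500 + 0.3·0.8500) ≈ 0.1905
After 'present': P(author K) = 0.4·0.1905 / (0.4·0.1905 + 0.3·0.8095) ≈ 0.2388
After 'absent': P(author K) = 0.6·0.2388 / (0.6·0.2388 + 0.7·0.7612) ≈ 0.2119
After 'absent': P(author K) = 0.6·0.2119 / (0.6·0.2119 + 0.7·0.7881) ≈ 0.1873
After 'present': P(author K) = 0.4·0.1873 / (0.4·0.1873 + 0.3·0.8127) ≈ 0.2351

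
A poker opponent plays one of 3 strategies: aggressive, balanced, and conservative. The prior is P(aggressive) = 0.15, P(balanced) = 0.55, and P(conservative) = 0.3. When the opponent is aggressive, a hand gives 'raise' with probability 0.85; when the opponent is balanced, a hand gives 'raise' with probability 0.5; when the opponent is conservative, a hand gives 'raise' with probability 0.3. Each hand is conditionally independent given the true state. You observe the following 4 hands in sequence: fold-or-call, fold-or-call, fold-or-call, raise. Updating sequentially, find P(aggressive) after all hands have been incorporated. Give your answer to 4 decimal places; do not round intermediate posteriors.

After 'fold-or-call': normaliser = 0.15·0.1500 + 0.5·0.5500 + 0.7·0.3000; P(aggressive) ≈ 0.0443, P(balanced) ≈ 0.5419, P(conservative) ≈ 0.4138
After 'fold-or-call': normaliser = 0.15·0.0443 + 0.5·0.5419 + 0.7·0.4138; P(aggressive) ≈ 0.0117, P(balanced) ≈ 0.4776, P(conservative) ≈ 0.5106
After 'fold-or-call': normaliser = 0.15·0.0117 + 0.5·0.4776 + 0.7·0.5106; P(aggressive) ≈ 0.0029, P(balanced) ≈ 0.3993, P(conservative) ≈ 0.5977
After 'raise': normaliser = 0.85·0.0029 + 0.5·0.3993 + 0.3·0.5977; P(aggressive) ≈ 0.0066, P(balanced) ≈ 0.5234, P(conservative) ≈ 0.4700

0.0066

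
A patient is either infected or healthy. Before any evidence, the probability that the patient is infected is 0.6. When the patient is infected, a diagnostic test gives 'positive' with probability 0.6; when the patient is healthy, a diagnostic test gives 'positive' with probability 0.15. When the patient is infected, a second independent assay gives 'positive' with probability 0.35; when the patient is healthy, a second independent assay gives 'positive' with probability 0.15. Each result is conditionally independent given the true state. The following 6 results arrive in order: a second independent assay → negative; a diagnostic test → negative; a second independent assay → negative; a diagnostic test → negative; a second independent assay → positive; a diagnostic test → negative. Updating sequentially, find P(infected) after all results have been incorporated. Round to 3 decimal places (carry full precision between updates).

0.176

Each posterior becomes the prior for the next update.
After a second independent assay='negative': P(infected) = 0.65·0.6000 / (0.65·0.6000 + 0.85·0.4000) ≈ 0.5342
After a diagnostic test='negative': P(infected) = 0.4·0.5342 / (0.4·0.5342 + 0.85·0.4658) ≈ 0.3506
After a second independent assay='negative': P(infected) = 0.65·0.3506 / (0.65·0.3506 + 0.85·0.6494) ≈ 0.2922
After a diagnostic test='negative': P(infected) = 0.4·0.2922 / (0.4·0.2922 + 0.85·0.7078) ≈ 0.1627
After a second independent assay='positive': P(infected) = 0.35·0.1627 / (0.35·0.1627 + 0.15·0.8373) ≈ 0.3119
After a diagnostic test='negative': P(infected) = 0.4·0.3119 / (0.4·0.3119 + 0.85·0.6881) ≈ 0.1758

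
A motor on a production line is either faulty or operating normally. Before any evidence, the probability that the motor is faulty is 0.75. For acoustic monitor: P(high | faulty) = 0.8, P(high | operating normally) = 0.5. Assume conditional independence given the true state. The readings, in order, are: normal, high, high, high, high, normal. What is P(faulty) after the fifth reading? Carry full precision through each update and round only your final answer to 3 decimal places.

0.887

After 'normal': P(faulty) = 0.2·0.7500 / (0.2·0.7500 + 0.5·0.2500) ≈ 0.5455
After 'high': P(faulty) = 0.8·0.5455 / (0.8·0.5455 + 0.5·0.4545) ≈ 0.6575
After 'high': P(faulty) = 0.8·0.6575 / (0.8·0.6575 + 0.5·0.3425) ≈ 0.7544
After 'high': P(faulty) = 0.8·0.7544 / (0.8·0.7544 + 0.5·0.2456) ≈ 0.8309
After 'high': P(faulty) = 0.8·0.8309 / (0.8·0.8309 + 0.5·0.1691) ≈ 0.8872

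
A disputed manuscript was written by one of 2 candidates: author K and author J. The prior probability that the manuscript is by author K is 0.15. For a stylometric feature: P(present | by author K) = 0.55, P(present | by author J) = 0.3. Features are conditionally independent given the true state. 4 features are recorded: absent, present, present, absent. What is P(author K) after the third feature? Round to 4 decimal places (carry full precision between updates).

After 'absent': P(author K) = 0.45·0.1500 / (0.45·0.1500 + 0.7·0.8500) ≈ 0.1019
After 'present': P(author K) = 0.55·0.1019 / (0.55·0.1019 + 0.3·0.8981) ≈ 0.1722
After 'present': P(author K) = 0.55·0.1722 / (0.55·0.1722 + 0.3·0.8278) ≈ 0.2760

0.2760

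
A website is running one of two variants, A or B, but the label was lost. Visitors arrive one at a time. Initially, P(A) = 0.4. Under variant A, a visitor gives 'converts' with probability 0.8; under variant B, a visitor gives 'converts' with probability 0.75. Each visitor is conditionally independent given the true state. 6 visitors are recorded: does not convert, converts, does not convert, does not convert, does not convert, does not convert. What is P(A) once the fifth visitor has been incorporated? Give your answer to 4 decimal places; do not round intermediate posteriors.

0.2256

After 'does not convert': P(A) = 0.2·0.4000 / (0.2·0.4000 + 0.25·0.6000) ≈ 0.3478
After 'converts': P(A) = 0.8·0.3478 / (0.8·0.3478 + 0.75·0.6522) ≈ 0.3626
After 'does not convert': P(A) = 0.2·0.3626 / (0.2·0.3626 + 0.25·0.6374) ≈ 0.3128
After 'does not convert': P(A) = 0.2·0.3128 / (0.2·0.3128 + 0.25·0.6872) ≈ 0.2669
After 'does not convert': P(A) = 0.2·0.2669 / (0.2·0.2669 + 0.25·0.7331) ≈ 0.2256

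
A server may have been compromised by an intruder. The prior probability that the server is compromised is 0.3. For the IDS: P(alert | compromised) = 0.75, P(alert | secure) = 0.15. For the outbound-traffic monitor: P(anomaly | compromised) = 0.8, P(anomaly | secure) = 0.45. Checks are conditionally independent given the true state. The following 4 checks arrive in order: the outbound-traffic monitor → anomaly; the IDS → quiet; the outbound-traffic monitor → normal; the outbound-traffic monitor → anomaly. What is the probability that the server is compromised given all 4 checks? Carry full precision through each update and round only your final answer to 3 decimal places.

0.127

Each posterior becomes the prior for the next update.
After the outbound-traffic monitor='anomaly': P(compromised) = 0.8·0.3000 / (0.8·0.3000 + 0.45·0.7000) ≈ 0.4324
After the IDS='quiet': P(compromised) = 0.25·0.4324 / (0.25·0.4324 + 0.85·0.5676) ≈ 0.1831
After the outbound-traffic monitor='normal': P(compromised) = 0.2·0.1831 / (0.2·0.1831 + 0.55·0.8169) ≈ 0.0753
After the outbound-traffic monitor='anomaly': P(compromised) = 0.8·0.0753 / (0.8·0.0753 + 0.45·0.9247) ≈ 0.1265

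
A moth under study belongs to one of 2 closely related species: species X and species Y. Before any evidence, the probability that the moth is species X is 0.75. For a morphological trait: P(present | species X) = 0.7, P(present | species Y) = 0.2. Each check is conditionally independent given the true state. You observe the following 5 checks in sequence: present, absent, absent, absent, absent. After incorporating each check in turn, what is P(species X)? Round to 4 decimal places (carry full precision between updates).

0.1719

Apply Bayes' rule sequentially, carrying P(species X) forward.
After 'present': P(species X) = 0.7·0.7500 / (0.7·0.7500 + 0.2·0.2500) ≈ 0.9130
After 'absent': P(species X) = 0.3·0.9130 / (0.3·0.9130 + 0.8·0.0870) ≈ 0.7975
After 'absent': P(species X) = 0.3·0.7975 / (0.3·0.7975 + 0.8·0.2025) ≈ 0.5962
After 'absent': P(species X) = 0.3·0.5962 / (0.3·0.5962 + 0.8·0.4038) ≈ 0.3564
After 'absent': P(species X) = 0.3·0.3564 / (0.3·0.3564 + 0.8·0.6436) ≈ 0.1719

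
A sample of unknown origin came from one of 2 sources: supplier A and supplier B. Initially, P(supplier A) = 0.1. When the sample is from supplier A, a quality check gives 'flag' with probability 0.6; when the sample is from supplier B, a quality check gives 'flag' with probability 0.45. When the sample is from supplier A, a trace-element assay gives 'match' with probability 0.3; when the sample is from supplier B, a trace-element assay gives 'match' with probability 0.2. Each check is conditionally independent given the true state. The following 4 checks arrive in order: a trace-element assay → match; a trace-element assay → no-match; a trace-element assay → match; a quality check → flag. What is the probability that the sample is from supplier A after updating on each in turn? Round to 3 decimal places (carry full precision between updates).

0.226

After a trace-element assay='match': P(supplier A) = 0.3·0.1000 / (0.3·0.1000 + 0.2·0.9000) ≈ 0.1429
After a trace-element assay='no-match': P(supplier A) = 0.7·0.1429 / (0.7·0.1429 + 0.8·0.8571) ≈ 0.1273
After a trace-element assay='match': P(supplier A) = 0.3·0.1273 / (0.3·0.1273 + 0.2·0.8727) ≈ 0.1795
After a quality check='flag': P(supplier A) = 0.6·0.1795 / (0.6·0.1795 + 0.45·0.8205) ≈ 0.2258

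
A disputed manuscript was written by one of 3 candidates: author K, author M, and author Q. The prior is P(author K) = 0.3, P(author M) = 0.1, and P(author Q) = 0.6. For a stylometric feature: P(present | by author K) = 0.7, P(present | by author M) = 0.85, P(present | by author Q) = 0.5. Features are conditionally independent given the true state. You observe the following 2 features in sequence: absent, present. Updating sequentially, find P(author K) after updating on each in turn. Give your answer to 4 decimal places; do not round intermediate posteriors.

Apply Bayes' rule sequentially, carrying P(author K) forward.
After 'absent': normaliser = 0.3·0.3000 + 0.15·0.1000 + 0.5·0.6000; P(author K) ≈ 0.2222, P(author M) ≈ 0.0370, P(author Q) ≈ 0.7407
After 'present': normaliser = 0.7·0.2222 + 0.85·0.0370 + 0.5·0.7407; P(author K) ≈ 0.2791, P(author M) ≈ 0.0565, P(author Q) ≈ 0.6645

0.2791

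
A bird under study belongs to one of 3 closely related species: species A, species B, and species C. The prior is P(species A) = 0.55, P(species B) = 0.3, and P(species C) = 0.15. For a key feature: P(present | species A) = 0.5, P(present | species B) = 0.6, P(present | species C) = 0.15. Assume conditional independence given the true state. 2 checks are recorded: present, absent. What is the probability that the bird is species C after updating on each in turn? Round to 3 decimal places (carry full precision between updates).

Each posterior becomes the prior for the next update.
After 'present': normaliser = 0.5·0.5500 + 0.6·0.3000 + 0.15·0.1500; P(species A) ≈ 0.5759, P(species B) ≈ 0.3770, P(species C) ≈ 0.0471
After 'absent': normaliser = 0.5·0.5759 + 0.4·0.3770 + 0.85·0.0471; P(species A) ≈ 0.6014, P(species B) ≈ 0.3149, P(species C) ≈ 0.0837

0.084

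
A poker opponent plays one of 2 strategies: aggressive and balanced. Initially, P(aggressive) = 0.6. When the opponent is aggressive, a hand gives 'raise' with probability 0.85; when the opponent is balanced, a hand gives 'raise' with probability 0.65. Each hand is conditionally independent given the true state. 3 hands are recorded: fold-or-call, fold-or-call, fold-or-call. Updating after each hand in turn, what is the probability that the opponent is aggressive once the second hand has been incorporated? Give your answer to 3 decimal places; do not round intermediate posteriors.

0.216

After 'fold-or-call': P(aggressive) = 0.15·0.6000 / (0.15·0.6000 + 0.35·0.4000) ≈ 0.3913
After 'fold-or-call': P(aggressive) = 0.15·0.3913 / (0.15·0.3913 + 0.35·0.6087) ≈ 0.2160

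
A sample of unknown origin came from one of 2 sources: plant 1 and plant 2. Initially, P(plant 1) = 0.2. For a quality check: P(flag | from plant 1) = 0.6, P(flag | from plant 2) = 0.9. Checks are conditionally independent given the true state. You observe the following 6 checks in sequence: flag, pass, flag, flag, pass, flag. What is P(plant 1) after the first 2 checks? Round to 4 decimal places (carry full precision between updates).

0.4000

After 'flag': P(plant 1) = 0.6·0.2000 / (0.6·0.2000 + 0.9·0.8000) ≈ 0.1429
After 'pass': P(plant 1) = 0.4·0.1429 / (0.4·0.1429 + 0.1·0.8571) ≈ 0.4000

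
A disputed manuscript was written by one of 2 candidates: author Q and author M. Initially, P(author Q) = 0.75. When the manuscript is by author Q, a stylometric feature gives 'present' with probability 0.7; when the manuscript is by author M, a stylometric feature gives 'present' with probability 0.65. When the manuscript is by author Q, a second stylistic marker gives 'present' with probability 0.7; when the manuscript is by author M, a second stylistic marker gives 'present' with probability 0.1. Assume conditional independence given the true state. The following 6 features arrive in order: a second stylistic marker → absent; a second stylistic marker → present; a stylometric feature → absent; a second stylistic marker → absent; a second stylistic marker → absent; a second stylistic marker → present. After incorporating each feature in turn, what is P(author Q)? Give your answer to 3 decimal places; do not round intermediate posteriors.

After a second stylistic marker='absent': P(author Q) = 0.3·0.7500 / (0.3·0.7500 + 0.9·0.2500) ≈ 0.5000
After a second stylistic marker='present': P(author Q) = 0.7·0.5000 / (0.7·0.5000 + 0.1·0.5000) ≈ 0.8750
After a stylometric feature='absent': P(author Q) = 0.3·0.8750 / (0.3·0.8750 + 0.35·0.1250) ≈ 0.8571
After a second stylistic marker='absent': P(author Q) = 0.3·0.8571 / (0.3·0.8571 + 0.9·0.1429) ≈ 0.6667
After a second stylistic marker='absent': P(author Q) = 0.3·0.6667 / (0.3·0.6667 + 0.9·0.3333) ≈ 0.4000
After a second stylistic marker='present': P(author Q) = 0.7·0.4000 / (0.7·0.4000 + 0.1·0.6000) ≈ 0.8235

0.824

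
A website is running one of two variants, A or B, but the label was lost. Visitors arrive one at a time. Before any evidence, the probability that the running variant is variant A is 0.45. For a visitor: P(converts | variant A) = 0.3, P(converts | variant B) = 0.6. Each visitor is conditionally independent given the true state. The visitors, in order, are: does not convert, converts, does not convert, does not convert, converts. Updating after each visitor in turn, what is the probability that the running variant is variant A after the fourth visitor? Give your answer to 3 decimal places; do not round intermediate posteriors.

After 'does not convert': P(A) = 0.7·0.4500 / (0.7·0.4500 + 0.4·0.5500) ≈ 0.5888
After 'converts': P(A) = 0.3·0.5888 / (0.3·0.5888 + 0.6·0.4112) ≈ 0.4172
After 'does not convert': P(A) = 0.7·0.4172 / (0.7·0.4172 + 0.4·0.5828) ≈ 0.5561
After 'does not convert': P(A) = 0.7·0.5561 / (0.7·0.5561 + 0.4·0.4439) ≈ 0.6868

0.687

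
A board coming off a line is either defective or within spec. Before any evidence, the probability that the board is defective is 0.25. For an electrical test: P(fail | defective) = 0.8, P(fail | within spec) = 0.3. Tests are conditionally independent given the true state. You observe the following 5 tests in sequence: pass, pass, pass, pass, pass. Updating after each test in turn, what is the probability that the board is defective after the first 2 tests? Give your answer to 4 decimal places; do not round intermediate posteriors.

0.0265

Each posterior becomes the prior for the next update.
After 'pass': P(defective) = 0.2·0.2500 / (0.2·0.2500 + 0.7·0.7500) ≈ 0.0870
After 'pass': P(defective) = 0.2·0.0870 / (0.2·0.0870 + 0.7·0.9130) ≈ 0.0265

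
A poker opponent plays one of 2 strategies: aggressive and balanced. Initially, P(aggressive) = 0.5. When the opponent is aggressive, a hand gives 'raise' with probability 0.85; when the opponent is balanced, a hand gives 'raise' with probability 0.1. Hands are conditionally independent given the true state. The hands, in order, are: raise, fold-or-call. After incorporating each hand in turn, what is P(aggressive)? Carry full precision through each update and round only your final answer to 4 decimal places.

Apply Bayes' rule sequentially, carrying P(aggressive) forward.
After 'raise': P(aggressive) = 0.85·0.5000 / (0.85·0.5000 + 0.1·0.5000) ≈ 0.8947
After 'fold-or-call': P(aggressive) = 0.15·0.8947 / (0.15·0.8947 + 0.9·0.1053) ≈ 0.5862

0.5862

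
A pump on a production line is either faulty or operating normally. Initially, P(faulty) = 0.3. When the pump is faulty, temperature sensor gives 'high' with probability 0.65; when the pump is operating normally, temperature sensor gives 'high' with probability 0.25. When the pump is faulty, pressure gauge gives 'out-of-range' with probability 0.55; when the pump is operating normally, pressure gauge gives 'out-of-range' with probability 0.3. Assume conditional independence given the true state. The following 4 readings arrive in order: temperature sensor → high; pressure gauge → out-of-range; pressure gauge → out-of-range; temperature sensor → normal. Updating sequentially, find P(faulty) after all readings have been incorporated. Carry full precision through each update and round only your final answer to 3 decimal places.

0.636

Each posterior becomes the prior for the next update.
After temperature sensor='high': P(faulty) = 0.65·0.3000 / (0.65·0.3000 + 0.25·0.7000) ≈ 0.5270
After pressure gauge='out-of-range': P(faulty) = 0.55·0.5270 / (0.55·0.5270 + 0.3·0.4730) ≈ 0.6714
After pressure gauge='out-of-range': P(faulty) = 0.55·0.6714 / (0.55·0.6714 + 0.3·0.3286) ≈ 0.7893
After temperature sensor='normal': P(faulty) = 0.35·0.7893 / (0.35·0.7893 + 0.75·0.2107) ≈ 0.6361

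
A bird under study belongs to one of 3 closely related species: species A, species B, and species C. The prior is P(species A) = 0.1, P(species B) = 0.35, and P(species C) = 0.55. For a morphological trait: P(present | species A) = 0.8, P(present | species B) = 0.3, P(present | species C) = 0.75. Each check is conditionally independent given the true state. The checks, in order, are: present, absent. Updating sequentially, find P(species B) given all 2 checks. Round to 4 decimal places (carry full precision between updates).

Each posterior becomes the prior for the next update.
After 'present': normaliser = 0.8·0.1000 + 0.3·0.3500 + 0.75·0.5500; P(species A) ≈ 0.1339, P(species B) ≈ 0.1757, P(species C) ≈ 0.6904
After 'absent': normaliser = 0.2·0.1339 + 0.7·0.1757 + 0.25·0.6904; P(species A) ≈ 0.0831, P(species B) ≈ 0.3816, P(species C) ≈ 0.5354

0.3816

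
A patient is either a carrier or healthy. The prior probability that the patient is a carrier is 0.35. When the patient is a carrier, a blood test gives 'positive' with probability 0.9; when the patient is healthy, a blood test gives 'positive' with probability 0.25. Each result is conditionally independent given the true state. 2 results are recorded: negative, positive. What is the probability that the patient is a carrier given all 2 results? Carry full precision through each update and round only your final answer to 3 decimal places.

0.205

Each posterior becomes the prior for the next update.
After 'negative': P(carrier) = 0.1·0.3500 / (0.1·0.3500 + 0.75·0.6500) ≈ 0.0670
After 'positive': P(carrier) = 0.9·0.0670 / (0.9·0.0670 + 0.25·0.9330) ≈ 0.2054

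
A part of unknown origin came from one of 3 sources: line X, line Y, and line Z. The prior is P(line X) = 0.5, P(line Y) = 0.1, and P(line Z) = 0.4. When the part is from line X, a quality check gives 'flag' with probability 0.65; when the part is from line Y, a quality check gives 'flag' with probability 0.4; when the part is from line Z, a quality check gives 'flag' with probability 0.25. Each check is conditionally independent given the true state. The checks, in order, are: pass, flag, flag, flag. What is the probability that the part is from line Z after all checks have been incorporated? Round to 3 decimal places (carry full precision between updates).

Apply Bayes' rule sequentially, carrying P(line Z) forward.
After 'pass': normaliser = 0.35·0.5000 + 0.6·0.1000 + 0.75·0.4000; P(line X) ≈ 0.3271, P(line Y) ≈ 0.1121, P(line Z) ≈ 0.5607
After 'flag': normaliser = 0.65·0.3271 + 0.4·0.1121 + 0.25·0.5607; P(line X) ≈ 0.5347, P(line Y) ≈ 0.1128, P(line Z) ≈ 0.3525
After 'flag': normaliser = 0.65·0.5347 + 0.4·0.1128 + 0.25·0.3525; P(line X) ≈ 0.7228, P(line Y) ≈ 0.0939, P(line Z) ≈ 0.1833
After 'flag': normaliser = 0.65·0.7228 + 0.4·0.0939 + 0.25·0.1833; P(line X) ≈ 0.8493, P(line Y) ≈ 0.0679, P(line Z) ≈ 0.0828

0.083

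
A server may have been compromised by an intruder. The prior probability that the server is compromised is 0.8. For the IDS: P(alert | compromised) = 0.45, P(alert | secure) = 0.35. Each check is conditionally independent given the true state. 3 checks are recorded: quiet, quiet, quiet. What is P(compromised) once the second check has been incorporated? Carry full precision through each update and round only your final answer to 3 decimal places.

0.741

After 'quiet': P(compromised) = 0.55·0.8000 / (0.55·0.8000 + 0.65·0.2000) ≈ 0.7719
After 'quiet': P(compromised) = 0.55·0.7719 / (0.55·0.7719 + 0.65·0.2281) ≈ 0.7412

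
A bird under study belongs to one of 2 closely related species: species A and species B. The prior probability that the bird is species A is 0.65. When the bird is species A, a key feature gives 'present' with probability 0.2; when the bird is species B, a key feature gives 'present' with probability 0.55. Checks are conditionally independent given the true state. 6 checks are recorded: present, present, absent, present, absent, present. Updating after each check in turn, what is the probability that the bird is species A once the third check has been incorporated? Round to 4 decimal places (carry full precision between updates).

0.3039

After 'present': P(species A) = 0.2·0.6500 / (0.2·0.6500 + 0.55·0.3500) ≈ 0.4031
After 'present': P(species A) = 0.2·0.4031 / (0.2·0.4031 + 0.55·0.5969) ≈ 0.1972
After 'absent': P(species A) = 0.8·0.1972 / (0.8·0.1972 + 0.45·0.8028) ≈ 0.3039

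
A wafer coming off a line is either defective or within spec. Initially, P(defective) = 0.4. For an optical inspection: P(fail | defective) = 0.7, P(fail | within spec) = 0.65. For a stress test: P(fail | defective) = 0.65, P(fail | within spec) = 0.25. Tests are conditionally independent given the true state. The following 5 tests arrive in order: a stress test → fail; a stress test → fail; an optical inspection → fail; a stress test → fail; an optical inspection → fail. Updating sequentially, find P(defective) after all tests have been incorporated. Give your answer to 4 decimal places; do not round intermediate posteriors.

After a stress test='fail': P(defective) = 0.65·0.4000 / (0.65·0.4000 + 0.25·0.6000) ≈ 0.6341
After a stress test='fail': P(defective) = 0.65·0.6341 / (0.65·0.6341 + 0.25·0.3659) ≈ 0.8184
After an optical inspection='fail': P(defective) = 0.7·0.8184 / (0.7·0.8184 + 0.65·0.1816) ≈ 0.8292
After a stress test='fail': P(defective) = 0.65·0.8292 / (0.65·0.8292 + 0.25·0.1708) ≈ 0.9266
After an optical inspection='fail': P(defective) = 0.7·0.9266 / (0.7·0.9266 + 0.65·0.0734) ≈ 0.9315

0.9315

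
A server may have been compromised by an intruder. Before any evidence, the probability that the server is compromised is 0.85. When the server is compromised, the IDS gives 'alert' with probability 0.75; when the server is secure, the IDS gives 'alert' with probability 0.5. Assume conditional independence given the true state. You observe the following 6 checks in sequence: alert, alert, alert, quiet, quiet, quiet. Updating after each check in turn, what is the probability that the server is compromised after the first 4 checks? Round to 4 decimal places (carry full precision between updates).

Each posterior becomes the prior for the next update.
After 'alert': P(compromised) = 0.75·0.8500 / (0.75·0.8500 + 0.5·0.1500) ≈ 0.8947
After 'alert': P(compromised) = 0.75·0.8947 / (0.75·0.8947 + 0.5·0.1053) ≈ 0.9273
After 'alert': P(compromised) = 0.75·0.9273 / (0.75·0.9273 + 0.5·0.0727) ≈ 0.9503
After 'quiet': P(compromised) = 0.25·0.9503 / (0.25·0.9503 + 0.5·0.0497) ≈ 0.9053

0.9053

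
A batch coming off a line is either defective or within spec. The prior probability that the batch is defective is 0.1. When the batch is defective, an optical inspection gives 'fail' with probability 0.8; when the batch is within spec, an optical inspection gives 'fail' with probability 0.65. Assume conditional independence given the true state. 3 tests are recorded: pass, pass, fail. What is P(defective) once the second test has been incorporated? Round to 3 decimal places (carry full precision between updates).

0.035

Apply Bayes' rule sequentially, carrying P(defective) forward.
After 'pass': P(defective) = 0.2·0.1000 / (0.2·0.1000 + 0.35·0.9000) ≈ 0.0597
After 'pass': P(defective) = 0.2·0.0597 / (0.2·0.0597 + 0.35·0.9403) ≈ 0.0350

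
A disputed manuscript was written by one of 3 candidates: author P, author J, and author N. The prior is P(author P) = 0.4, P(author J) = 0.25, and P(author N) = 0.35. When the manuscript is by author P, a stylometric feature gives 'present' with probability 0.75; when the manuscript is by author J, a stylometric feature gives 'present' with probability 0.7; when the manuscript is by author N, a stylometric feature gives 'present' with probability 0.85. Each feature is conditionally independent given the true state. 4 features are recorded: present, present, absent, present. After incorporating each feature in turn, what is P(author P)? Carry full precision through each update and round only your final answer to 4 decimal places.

Each posterior becomes the prior for the next update.
After 'present': normaliser = 0.75·0.4000 + 0.7·0.2500 + 0.85·0.3500; P(author P) ≈ 0.3883, P(author J) ≈ 0.2265, P(author N) ≈ 0.3851
After 'present': normaliser = 0.75·0.3883 + 0.7·0.2265 + 0.85·0.3851; P(author P) ≈ 0.3748, P(author J) ≈ 0.2040, P(author N) ≈ 0.4212
After 'absent': normaliser = 0.25·0.3748 + 0.3·0.2040 + 0.15·0.4212; P(author P) ≈ 0.4296, P(author J) ≈ 0.2807, P(author N) ≈ 0.2897
After 'present': normaliser = 0.75·0.4296 + 0.7·0.2807 + 0.85·0.2897; P(author P) ≈ 0.4212, P(author J) ≈ 0.2569, P(author N) ≈ 0.3219

0.4212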